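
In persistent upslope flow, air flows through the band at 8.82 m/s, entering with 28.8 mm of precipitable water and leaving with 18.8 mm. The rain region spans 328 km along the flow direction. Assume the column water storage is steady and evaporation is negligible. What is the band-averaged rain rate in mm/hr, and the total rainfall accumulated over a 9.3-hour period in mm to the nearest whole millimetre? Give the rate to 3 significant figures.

R ≈ 0.968 mm/hr; total ≈ 9 mm

Column moisture flux per unit crosswind length is F = V × PW.
Inflow: F_in = 8.82 × 28.8 = 254.016 mm·m/s
Outflow: F_out = 8.82 × 18.8 = 165.816 mm·m/s
Steady-state rate R = (F_in − F_out)/L = (254.016 − 165.816) / 328000 m = 2.689e-04 mm/s.
R = 2.689e-04 × 3600 = 0.968 mm/hr.
Over 9.3 h: total = 0.968 × 9.3 = 9.0024 ≈ 9 mm.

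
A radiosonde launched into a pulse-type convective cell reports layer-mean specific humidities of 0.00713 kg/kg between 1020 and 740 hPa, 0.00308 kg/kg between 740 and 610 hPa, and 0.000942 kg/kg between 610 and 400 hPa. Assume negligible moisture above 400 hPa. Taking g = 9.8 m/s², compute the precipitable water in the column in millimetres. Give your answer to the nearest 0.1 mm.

Precipitable water is the column-integrated vapour mass per unit area: PW = (1/g) Σ q̄ Δp, with q in kg/kg and Δp in Pa (1 kg/m² of water = 1 mm).
Layer 1020–740 hPa: Δp = 280 hPa = 28000 Pa, q̄ = 0.00713 kg/kg → 0.00713 × 28000 / 9.8 = 20.37 mm
Layer 740–610 hPa: Δp = 130 hPa = 13000 Pa, q̄ = 0.00308 kg/kg → 0.00308 × 13000 / 9.8 = 4.09 mm
Layer 610–400 hPa: Δp = 210 hPa = 21000 Pa, q̄ = 0.000942 kg/kg → 0.000942 × 21000 / 9.8 = 2.02 mm
PW = 20.37 + 4.09 + 2.02 = 26.48 ≈ 26.5 mm.

PW ≈ 26.5 mm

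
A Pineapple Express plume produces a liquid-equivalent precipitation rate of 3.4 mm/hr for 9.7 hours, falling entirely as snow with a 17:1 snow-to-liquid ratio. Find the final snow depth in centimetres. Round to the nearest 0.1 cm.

Liquid-equivalent depth = 3.4 × 9.7 = 32.98 mm.
Snow depth = 32.98 mm × 17 = 560.66 mm = 56.1 cm.

snow depth ≈ 56.1 cm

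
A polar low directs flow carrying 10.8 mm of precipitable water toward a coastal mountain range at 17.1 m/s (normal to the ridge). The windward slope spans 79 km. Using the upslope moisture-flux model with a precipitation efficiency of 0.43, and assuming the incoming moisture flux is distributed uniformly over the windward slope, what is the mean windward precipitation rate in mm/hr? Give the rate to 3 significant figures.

R ≈ 3.62 mm/hr

Incoming column moisture flux per unit ridge length: F = V × PW = 17.1 × 10.8 = 184.68 mm·m/s.
Spread over the 79 km slope with efficiency ε = 0.43: R = ε·F/W = 0.43 × 184.68 / 79000 m = 1.005e-03 mm/s.
R = 1.005e-03 × 3600 = 3.62 mm/hr.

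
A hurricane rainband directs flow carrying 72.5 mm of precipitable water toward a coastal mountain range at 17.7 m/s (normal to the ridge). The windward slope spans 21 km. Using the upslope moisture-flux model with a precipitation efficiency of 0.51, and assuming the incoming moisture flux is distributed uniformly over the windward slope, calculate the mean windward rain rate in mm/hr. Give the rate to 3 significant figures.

Incoming column moisture flux per unit ridge length: F = V × PW = 17.7 × 72.5 = 1283.25 mm·m/s.
Spread over the 21 km slope with efficiency ε = 0.51: R = ε·F/W = 0.51 × 1283.25 / 21000 m = 3.116e-02 mm/s.
R = 3.116e-02 × 3600 = 112 mm/hr.

R ≈ 112 mm/hr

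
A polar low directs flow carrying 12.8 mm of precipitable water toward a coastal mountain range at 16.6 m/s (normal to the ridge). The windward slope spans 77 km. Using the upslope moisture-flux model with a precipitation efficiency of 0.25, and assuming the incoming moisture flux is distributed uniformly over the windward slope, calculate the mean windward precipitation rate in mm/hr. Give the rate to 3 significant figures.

R ≈ 2.48 mm/hr

Incoming column moisture flux per unit ridge length: F = V × PW = 16.6 × 12.8 = 212.48 mm·m/s.
Spread over the 77 km slope with efficiency ε = 0.25: R = ε·F/W = 0.25 × 212.48 / 77000 m = 6.899e-04 mm/s.
R = 6.899e-04 × 3600 = 2.48 mm/hr.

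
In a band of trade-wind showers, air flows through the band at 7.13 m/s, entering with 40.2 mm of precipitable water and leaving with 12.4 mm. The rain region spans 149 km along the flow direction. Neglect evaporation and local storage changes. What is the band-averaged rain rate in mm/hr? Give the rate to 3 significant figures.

R ≈ 4.79 mm/hr

Column moisture flux per unit crosswind length is F = V × PW.
Inflow: F_in = 7.13 × 40.2 = 286.626 mm·m/s
Outflow: F_out = 7.13 × 12.4 = 88.412 mm·m/s
Steady-state rate R = (F_in − F_out)/L = (286.626 − 88.412) / 149000 m = 1.330e-03 mm/s.
R = 1.330e-03 × 3600 = 4.79 mm/hr.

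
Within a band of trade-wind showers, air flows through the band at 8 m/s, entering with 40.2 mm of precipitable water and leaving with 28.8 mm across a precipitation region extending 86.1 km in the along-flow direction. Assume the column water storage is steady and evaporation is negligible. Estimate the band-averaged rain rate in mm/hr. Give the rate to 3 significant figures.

R ≈ 3.81 mm/hr

Column moisture flux per unit crosswind length is F = V × PW.
Inflow: F_in = 8 × 40.2 = 321.6 mm·m/s
Outflow: F_out = 8 × 28.8 = 230.4 mm·m/s
Steady-state rate R = (F_in − F_out)/L = (321.6 − 230.4) / 86100 m = 1.059e-03 mm/s.
R = 1.059e-03 × 3600 = 3.81 mm/hr.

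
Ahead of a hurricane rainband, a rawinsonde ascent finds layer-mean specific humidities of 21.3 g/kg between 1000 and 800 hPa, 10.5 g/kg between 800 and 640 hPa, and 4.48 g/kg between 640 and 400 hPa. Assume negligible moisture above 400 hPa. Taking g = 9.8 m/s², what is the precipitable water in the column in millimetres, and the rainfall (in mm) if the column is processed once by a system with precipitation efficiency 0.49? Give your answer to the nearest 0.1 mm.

PW ≈ 71.6 mm; rainfall ≈ 35.1 mm

Precipitable water is the column-integrated vapour mass per unit area: PW = (1/g) Σ q̄ Δp, with q in kg/kg and Δp in Pa (1 kg/m² of water = 1 mm).
Layer 1000–800 hPa: Δp = 200 hPa = 20000 Pa, q̄ = 0.0213 kg/kg → 0.0213 × 20000 / 9.8 = 43.47 mm
Layer 800–640 hPa: Δp = 160 hPa = 16000 Pa, q̄ = 0.0105 kg/kg → 0.0105 × 16000 / 9.8 = 17.14 mm
Layer 640–400 hPa: Δp = 240 hPa = 24000 Pa, q̄ = 0.00448 kg/kg → 0.00448 × 24000 / 9.8 = 10.97 mm
PW = 43.47 + 17.14 + 10.97 = 71.58 ≈ 71.6 mm.
Rainfall = ε × PW = 0.49 × 71.6 = 35.1 mm.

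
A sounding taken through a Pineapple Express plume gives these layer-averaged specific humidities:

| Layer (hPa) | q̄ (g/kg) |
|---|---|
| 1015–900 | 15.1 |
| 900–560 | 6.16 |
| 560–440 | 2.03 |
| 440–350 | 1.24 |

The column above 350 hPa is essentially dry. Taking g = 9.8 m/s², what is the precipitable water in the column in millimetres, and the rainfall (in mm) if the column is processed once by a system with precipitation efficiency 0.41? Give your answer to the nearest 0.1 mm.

PW ≈ 42.7 mm; rainfall ≈ 17.5 mm

Precipitable water is the column-integrated vapour mass per unit area: PW = (1/g) Σ q̄ Δp, with q in kg/kg and Δp in Pa (1 kg/m² of water = 1 mm).
Layer 1015–900 hPa: Δp = 115 hPa = 11500 Pa, q̄ = 0.0151 kg/kg → 0.0151 × 11500 / 9.8 = 17.72 mm
Layer 900–560 hPa: Δp = 340 hPa = 34000 Pa, q̄ = 0.00616 kg/kg → 0.00616 × 34000 / 9.8 = 21.37 mm
Layer 560–440 hPa: Δp = 120 hPa = 12000 Pa, q̄ = 0.00203 kg/kg → 0.00203 × 12000 / 9.8 = 2.49 mm
Layer 440–350 hPa: Δp = 90 hPa = 9000 Pa, q̄ = 0.00124 kg/kg → 0.00124 × 9000 / 9.8 = 1.14 mm
PW = 17.72 + 21.37 + 2.49 + 1.14 = 42.72 ≈ 42.7 mm.
Rainfall = ε × PW = 0.41 × 42.7 = 17.5 mm.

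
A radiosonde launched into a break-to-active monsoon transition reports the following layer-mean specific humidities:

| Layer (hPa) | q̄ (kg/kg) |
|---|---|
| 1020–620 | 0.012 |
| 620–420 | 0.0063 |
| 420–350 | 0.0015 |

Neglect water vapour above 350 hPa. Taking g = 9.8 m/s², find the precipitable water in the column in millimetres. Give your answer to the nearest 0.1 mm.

PW ≈ 62.9 mm

Precipitable water is the column-integrated vapour mass per unit area: PW = (1/g) Σ q̄ Δp, with q in kg/kg and Δp in Pa (1 kg/m² of water = 1 mm).
Layer 1020–620 hPa: Δp = 400 hPa = 40000 Pa, q̄ = 0.012 kg/kg → 0.012 × 40000 / 9.8 = 48.98 mm
Layer 620–420 hPa: Δp = 200 hPa = 20000 Pa, q̄ = 0.0063 kg/kg → 0.0063 × 20000 / 9.8 = 12.86 mm
Layer 420–350 hPa: Δp = 70 hPa = 7000 Pa, q̄ = 0.0015 kg/kg → 0.0015 × 7000 / 9.8 = 1.07 mm
PW = 48.98 + 12.86 + 1.07 = 62.91 ≈ 62.9 mm.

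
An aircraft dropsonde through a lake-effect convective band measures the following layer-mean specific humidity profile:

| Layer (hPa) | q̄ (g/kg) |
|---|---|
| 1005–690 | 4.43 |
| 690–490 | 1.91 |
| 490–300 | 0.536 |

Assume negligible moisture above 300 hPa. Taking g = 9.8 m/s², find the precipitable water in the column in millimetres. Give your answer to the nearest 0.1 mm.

Precipitable water is the column-integrated vapour mass per unit area: PW = (1/g) Σ q̄ Δp, with q in kg/kg and Δp in Pa (1 kg/m² of water = 1 mm).
Layer 1005–690 hPa: Δp = 315 hPa = 31500 Pa, q̄ = 0.00443 kg/kg → 0.00443 × 31500 / 9.8 = 14.24 mm
Layer 690–490 hPa: Δp = 200 hPa = 20000 Pa, q̄ = 0.00191 kg/kg → 0.00191 × 20000 / 9.8 = 3.90 mm
Layer 490–300 hPa: Δp = 190 hPa = 19000 Pa, q̄ = 0.000536 kg/kg → 0.000536 × 19000 / 9.8 = 1.04 mm
PW = 14.24 + 3.90 + 1.04 = 19.18 ≈ 19.2 mm.

PW ≈ 19.2 mm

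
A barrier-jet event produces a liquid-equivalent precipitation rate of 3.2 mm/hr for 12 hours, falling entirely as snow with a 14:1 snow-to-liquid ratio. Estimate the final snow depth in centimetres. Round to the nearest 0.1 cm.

snow depth ≈ 53.8 cm

Liquid-equivalent depth = 3.2 × 12 = 38.4 mm.
Snow depth = 38.4 mm × 14 = 537.6 mm = 53.8 cm.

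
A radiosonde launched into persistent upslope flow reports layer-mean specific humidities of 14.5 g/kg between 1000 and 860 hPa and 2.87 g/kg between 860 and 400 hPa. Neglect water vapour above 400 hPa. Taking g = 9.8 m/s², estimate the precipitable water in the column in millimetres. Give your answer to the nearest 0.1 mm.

PW ≈ 34.2 mm

Precipitable water is the column-integrated vapour mass per unit area: PW = (1/g) Σ q̄ Δp, with q in kg/kg and Δp in Pa (1 kg/m² of water = 1 mm).
Layer 1000–860 hPa: Δp = 140 hPa = 14000 Pa, q̄ = 0.0145 kg/kg → 0.0145 × 14000 / 9.8 = 20.71 mm
Layer 860–400 hPa: Δp = 460 hPa = 46000 Pa, q̄ = 0.00287 kg/kg → 0.00287 × 46000 / 9.8 = 13.47 mm
PW = 20.71 + 13.47 = 34.18 ≈ 34.2 mm.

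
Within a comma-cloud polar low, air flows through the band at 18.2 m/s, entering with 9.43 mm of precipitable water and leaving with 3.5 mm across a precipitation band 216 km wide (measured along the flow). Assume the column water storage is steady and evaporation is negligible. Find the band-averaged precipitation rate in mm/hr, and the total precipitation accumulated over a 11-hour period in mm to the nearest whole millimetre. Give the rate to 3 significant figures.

R ≈ 1.80 mm/hr; total ≈ 20 mm

Column moisture flux per unit crosswind length is F = V × PW.
Inflow: F_in = 18.2 × 9.43 = 171.626 mm·m/s
Outflow: F_out = 18.2 × 3.5 = 63.7 mm·m/s
Steady-state rate R = (F_in − F_out)/L = (171.626 − 63.7) / 216000 m = 4.997e-04 mm/s.
R = 4.997e-04 × 3600 = 1.80 mm/hr.
Over 11 h: total = 1.80 × 11 = 19.8 ≈ 20 mm.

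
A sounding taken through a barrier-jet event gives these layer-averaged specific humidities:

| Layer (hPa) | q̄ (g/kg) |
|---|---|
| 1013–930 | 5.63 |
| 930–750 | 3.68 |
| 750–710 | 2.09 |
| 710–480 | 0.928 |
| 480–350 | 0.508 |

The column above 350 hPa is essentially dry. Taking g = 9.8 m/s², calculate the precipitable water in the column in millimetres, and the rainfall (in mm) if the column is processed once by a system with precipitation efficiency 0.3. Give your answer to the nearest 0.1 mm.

PW ≈ 15.2 mm; rainfall ≈ 4.6 mm

Precipitable water is the column-integrated vapour mass per unit area: PW = (1/g) Σ q̄ Δp, with q in kg/kg and Δp in Pa (1 kg/m² of water = 1 mm).
Layer 1013–930 hPa: Δp = 83 hPa = 8300 Pa, q̄ = 0.00563 kg/kg → 0.00563 × 8300 / 9.8 = 4.77 mm
Layer 930–750 hPa: Δp = 180 hPa = 18000 Pa, q̄ = 0.00368 kg/kg → 0.00368 × 18000 / 9.8 = 6.76 mm
Layer 750–710 hPa: Δp = 40 hPa = 4000 Pa, q̄ = 0.00209 kg/kg → 0.00209 × 4000 / 9.8 = 0.85 mm
Layer 710–480 hPa: Δp = 230 hPa = 23000 Pa, q̄ = 0.000928 kg/kg → 0.000928 × 23000 / 9.8 = 2.18 mm
Layer 480–350 hPa: Δp = 130 hPa = 13000 Pa, q̄ = 0.000508 kg/kg → 0.000508 × 13000 / 9.8 = 0.67 mm
PW = 4.77 + 6.76 + 0.85 + 2.18 + 0.67 = 15.23 ≈ 15.2 mm.
Rainfall = ε × PW = 0.3 × 15.2 = 4.6 mm.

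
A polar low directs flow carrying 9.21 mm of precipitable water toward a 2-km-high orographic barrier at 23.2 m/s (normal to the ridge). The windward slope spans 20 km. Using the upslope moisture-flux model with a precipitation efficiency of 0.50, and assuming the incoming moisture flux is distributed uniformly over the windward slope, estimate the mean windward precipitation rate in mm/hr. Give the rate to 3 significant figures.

R ≈ 19.2 mm/hr

Incoming column moisture flux per unit ridge length: F = V × PW = 23.2 × 9.21 = 213.672 mm·m/s.
Spread over the 20 km slope with efficiency ε = 0.50: R = ε·F/W = 0.50 × 213.672 / 20000 m = 5.342e-03 mm/s.
R = 5.342e-03 × 3600 = 19.2 mm/hr.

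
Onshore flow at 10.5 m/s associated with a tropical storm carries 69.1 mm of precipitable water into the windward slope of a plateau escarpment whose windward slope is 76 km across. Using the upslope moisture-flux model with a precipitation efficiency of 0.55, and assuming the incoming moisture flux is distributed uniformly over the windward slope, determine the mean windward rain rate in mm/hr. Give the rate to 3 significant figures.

Incoming column moisture flux per unit ridge length: F = V × PW = 10.5 × 69.1 = 725.55 mm·m/s.
Spread over the 76 km slope with efficiency ε = 0.55: R = ε·F/W = 0.55 × 725.55 / 76000 m = 5.251e-03 mm/s.
R = 5.251e-03 × 3600 = 18.9 mm/hr.

R ≈ 18.9 mm/hr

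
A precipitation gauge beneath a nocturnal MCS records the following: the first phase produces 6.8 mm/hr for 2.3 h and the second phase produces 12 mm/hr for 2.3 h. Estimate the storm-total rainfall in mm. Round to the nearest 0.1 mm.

Total = Σ Rᵢ Δtᵢ = 6.8 × 2.3 + 12 × 2.3
      = 15.64 + 27.6 = 43.2 mm.

total ≈ 43.2 mm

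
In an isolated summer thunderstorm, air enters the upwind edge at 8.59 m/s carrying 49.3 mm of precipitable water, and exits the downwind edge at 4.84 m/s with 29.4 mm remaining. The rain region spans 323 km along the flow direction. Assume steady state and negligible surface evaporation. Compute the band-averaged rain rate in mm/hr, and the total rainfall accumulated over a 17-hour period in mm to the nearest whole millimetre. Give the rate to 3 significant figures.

Column moisture flux per unit crosswind length is F = V × PW.
Inflow: F_in = 8.59 × 49.3 = 423.487 mm·m/s
Outflow: F_out = 4.84 × 29.4 = 142.296 mm·m/s
Steady-state rate R = (F_in − F_out)/L = (423.487 − 142.296) / 323000 m = 8.706e-04 mm/s.
R = 8.706e-04 × 3600 = 3.13 mm/hr.
Over 17 h: total = 3.13 × 17 = 53.21 ≈ 53 mm.

R ≈ 3.13 mm/hr; total ≈ 53 mm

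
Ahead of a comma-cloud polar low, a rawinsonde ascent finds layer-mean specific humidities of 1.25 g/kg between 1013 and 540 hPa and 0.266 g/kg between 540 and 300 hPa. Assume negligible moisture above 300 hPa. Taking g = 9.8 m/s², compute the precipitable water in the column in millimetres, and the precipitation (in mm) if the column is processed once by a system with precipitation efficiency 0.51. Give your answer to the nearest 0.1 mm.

Precipitable water is the column-integrated vapour mass per unit area: PW = (1/g) Σ q̄ Δp, with q in kg/kg and Δp in Pa (1 kg/m² of water = 1 mm).
Layer 1013–540 hPa: Δp = 473 hPa = 47300 Pa, q̄ = 0.00125 kg/kg → 0.00125 × 47300 / 9.8 = 6.03 mm
Layer 540–300 hPa: Δp = 240 hPa = 24000 Pa, q̄ = 0.000266 kg/kg → 0.000266 × 24000 / 9.8 = 0.65 mm
PW = 6.03 + 0.65 = 6.68 ≈ 6.7 mm.
Precipitation = ε × PW = 0.51 × 6.7 = 3.4 mm.

PW ≈ 6.7 mm; precipitation ≈ 3.4 mm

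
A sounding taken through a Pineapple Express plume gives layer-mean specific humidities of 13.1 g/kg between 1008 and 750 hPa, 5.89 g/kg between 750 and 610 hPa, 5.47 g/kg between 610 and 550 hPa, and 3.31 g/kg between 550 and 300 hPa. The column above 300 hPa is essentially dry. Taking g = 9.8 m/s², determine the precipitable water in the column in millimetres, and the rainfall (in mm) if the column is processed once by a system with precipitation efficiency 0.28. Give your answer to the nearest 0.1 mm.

PW ≈ 54.7 mm; rainfall ≈ 15.3 mm

Precipitable water is the column-integrated vapour mass per unit area: PW = (1/g) Σ q̄ Δp, with q in kg/kg and Δp in Pa (1 kg/m² of water = 1 mm).
Layer 1008–750 hPa: Δp = 258 hPa = 25800 Pa, q̄ = 0.0131 kg/kg → 0.0131 × 25800 / 9.8 = 34.49 mm
Layer 750–610 hPa: Δp = 140 hPa = 14000 Pa, q̄ = 0.00589 kg/kg → 0.00589 × 14000 / 9.8 = 8.41 mm
Layer 610–550 hPa: Δp = 60 hPa = 6000 Pa, q̄ = 0.00547 kg/kg → 0.00547 × 6000 / 9.8 = 3.35 mm
Layer 550–300 hPa: Δp = 250 hPa = 25000 Pa, q̄ = 0.00331 kg/kg → 0.00331 × 25000 / 9.8 = 8.44 mm
PW = 34.49 + 8.41 + 3.35 + 8.44 = 54.69 ≈ 54.7 mm.
Rainfall = ε × PW = 0.28 × 54.7 = 15.3 mm.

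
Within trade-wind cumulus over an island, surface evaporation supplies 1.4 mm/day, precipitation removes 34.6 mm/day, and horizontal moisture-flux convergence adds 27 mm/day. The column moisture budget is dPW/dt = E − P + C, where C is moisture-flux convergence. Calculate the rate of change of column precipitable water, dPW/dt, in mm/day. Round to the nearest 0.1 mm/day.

dPW/dt ≈ -6.2 mm/day

dPW/dt = E − P + C = 1.4 − 34.6 + (27) = -6.2 mm/day.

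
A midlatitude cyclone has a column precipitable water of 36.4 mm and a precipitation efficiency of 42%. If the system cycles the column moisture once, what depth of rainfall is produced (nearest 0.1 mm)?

Rainfall = ε × PW = 0.42 × 36.4 = 15.3 mm.

rainfall ≈ 15.3 mm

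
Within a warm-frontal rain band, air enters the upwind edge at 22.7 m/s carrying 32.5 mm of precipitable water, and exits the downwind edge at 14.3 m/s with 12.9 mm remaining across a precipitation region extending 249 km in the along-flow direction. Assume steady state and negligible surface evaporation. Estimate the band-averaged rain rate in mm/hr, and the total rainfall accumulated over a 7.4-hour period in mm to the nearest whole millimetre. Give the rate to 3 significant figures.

R ≈ 8.00 mm/hr; total ≈ 59 mm

Column moisture flux per unit crosswind length is F = V × PW.
Inflow: F_in = 22.7 × 32.5 = 737.75 mm·m/s
Outflow: F_out = 14.3 × 12.9 = 184.47 mm·m/s
Steady-state rate R = (F_in − F_out)/L = (737.75 − 184.47) / 249000 m = 2.222e-03 mm/s.
R = 2.222e-03 × 3600 = 8.00 mm/hr.
Over 7.4 h: total = 8.00 × 7.4 = 59.2 ≈ 59 mm.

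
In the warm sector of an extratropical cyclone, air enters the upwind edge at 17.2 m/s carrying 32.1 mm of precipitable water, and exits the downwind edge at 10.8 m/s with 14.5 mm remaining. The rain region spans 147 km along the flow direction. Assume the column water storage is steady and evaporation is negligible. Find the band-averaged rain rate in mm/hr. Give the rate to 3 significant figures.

Column moisture flux per unit crosswind length is F = V × PW.
Inflow: F_in = 17.2 × 32.1 = 552.12 mm·m/s
Outflow: F_out = 10.8 × 14.5 = 156.6 mm·m/s
Steady-state rate R = (F_in − F_out)/L = (552.12 − 156.6) / 147000 m = 2.691e-03 mm/s.
R = 2.691e-03 × 3600 = 9.69 mm/hr.

R ≈ 9.69 mm/hr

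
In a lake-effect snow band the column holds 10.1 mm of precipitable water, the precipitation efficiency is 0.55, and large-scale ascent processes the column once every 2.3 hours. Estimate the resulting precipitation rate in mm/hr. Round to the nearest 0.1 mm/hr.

Each overturning extracts ε × PW = 0.55 × 10.1 = 5.555 mm.
Rate = ε·PW / τ = 5.555 / 2.3 h = 2.4 mm/hr.

R ≈ 2.4 mm/hr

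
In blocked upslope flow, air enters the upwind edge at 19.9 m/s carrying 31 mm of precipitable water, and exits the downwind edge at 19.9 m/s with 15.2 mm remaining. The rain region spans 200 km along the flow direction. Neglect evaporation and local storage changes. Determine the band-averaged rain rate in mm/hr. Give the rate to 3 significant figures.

R ≈ 5.66 mm/hr

Column moisture flux per unit crosswind length is F = V × PW.
Inflow: F_in = 19.9 × 31 = 616.9 mm·m/s
Outflow: F_out = 19.9 × 15.2 = 302.48 mm·m/s
Steady-state rate R = (F_in − F_out)/L = (616.9 − 302.48) / 200000 m = 1.572e-03 mm/s.
R = 1.572e-03 × 3600 = 5.66 mm/hr.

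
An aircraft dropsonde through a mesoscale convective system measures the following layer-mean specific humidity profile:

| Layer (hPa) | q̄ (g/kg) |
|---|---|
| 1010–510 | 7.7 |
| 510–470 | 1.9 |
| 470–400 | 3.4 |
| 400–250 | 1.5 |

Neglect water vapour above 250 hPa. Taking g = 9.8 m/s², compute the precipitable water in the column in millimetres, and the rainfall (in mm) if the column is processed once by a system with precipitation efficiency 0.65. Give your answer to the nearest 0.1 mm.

PW ≈ 44.8 mm; rainfall ≈ 29.1 mm

Precipitable water is the column-integrated vapour mass per unit area: PW = (1/g) Σ q̄ Δp, with q in kg/kg and Δp in Pa (1 kg/m² of water = 1 mm).
Layer 1010–510 hPa: Δp = 500 hPa = 50000 Pa, q̄ = 0.0077 kg/kg → 0.0077 × 50000 / 9.8 = 39.29 mm
Layer 510–470 hPa: Δp = 40 hPa = 4000 Pa, q̄ = 0.0019 kg/kg → 0.0019 × 4000 / 9.8 = 0.78 mm
Layer 470–400 hPa: Δp = 70 hPa = 7000 Pa, q̄ = 0.0034 kg/kg → 0.0034 × 7000 / 9.8 = 2.43 mm
Layer 400–250 hPa: Δp = 150 hPa = 15000 Pa, q̄ = 0.0015 kg/kg → 0.0015 × 15000 / 9.8 = 2.30 mm
PW = 39.29 + 0.78 + 2.43 + 2.30 = 44.80 ≈ 44.8 mm.
Rainfall = ε × PW = 0.65 × 44.8 = 29.1 mm.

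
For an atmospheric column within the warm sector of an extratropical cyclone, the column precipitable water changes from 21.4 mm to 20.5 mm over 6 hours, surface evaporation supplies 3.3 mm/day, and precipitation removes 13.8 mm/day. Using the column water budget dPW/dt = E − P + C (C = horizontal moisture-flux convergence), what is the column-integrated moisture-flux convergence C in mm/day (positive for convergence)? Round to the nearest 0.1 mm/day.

C ≈ 6.9 mm/day

dPW/dt = (20.5 − 21.4) mm / (6/24 day) = -3.600 mm/day.
C = dPW/dt − E + P = (-3.600) − 3.3 + 13.8 = 6.9 mm/day.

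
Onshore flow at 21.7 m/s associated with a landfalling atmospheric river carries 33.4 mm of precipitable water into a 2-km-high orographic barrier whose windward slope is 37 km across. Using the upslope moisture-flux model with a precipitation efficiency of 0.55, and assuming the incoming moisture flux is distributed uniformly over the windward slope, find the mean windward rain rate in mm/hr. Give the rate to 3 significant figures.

R ≈ 38.8 mm/hr

Incoming column moisture flux per unit ridge length: F = V × PW = 21.7 × 33.4 = 724.78 mm·m/s.
Spread over the 37 km slope with efficiency ε = 0.55: R = ε·F/W = 0.55 × 724.78 / 37000 m = 1.077e-02 mm/s.
R = 1.077e-02 × 3600 = 38.8 mm/hr.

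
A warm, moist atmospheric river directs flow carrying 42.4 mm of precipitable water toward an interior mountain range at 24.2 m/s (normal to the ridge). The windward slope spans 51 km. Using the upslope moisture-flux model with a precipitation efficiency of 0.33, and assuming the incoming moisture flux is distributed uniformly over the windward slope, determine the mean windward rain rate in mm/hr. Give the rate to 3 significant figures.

Incoming column moisture flux per unit ridge length: F = V × PW = 24.2 × 42.4 = 1026.08 mm·m/s.
Spread over the 51 km slope with efficiency ε = 0.33: R = ε·F/W = 0.33 × 1026.08 / 51000 m = 6.639e-03 mm/s.
R = 6.639e-03 × 3600 = 23.9 mm/hr.

R ≈ 23.9 mm/hr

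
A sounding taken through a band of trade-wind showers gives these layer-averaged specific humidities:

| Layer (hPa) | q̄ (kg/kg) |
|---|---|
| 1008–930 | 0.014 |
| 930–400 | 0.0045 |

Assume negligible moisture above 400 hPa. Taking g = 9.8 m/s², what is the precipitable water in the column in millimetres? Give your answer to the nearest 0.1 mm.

Precipitable water is the column-integrated vapour mass per unit area: PW = (1/g) Σ q̄ Δp, with q in kg/kg and Δp in Pa (1 kg/m² of water = 1 mm).
Layer 1008–930 hPa: Δp = 78 hPa = 7800 Pa, q̄ = 0.014 kg/kg → 0.014 × 7800 / 9.8 = 11.14 mm
Layer 930–400 hPa: Δp = 530 hPa = 53000 Pa, q̄ = 0.0045 kg/kg → 0.0045 × 53000 / 9.8 = 24.34 mm
PW = 11.14 + 24.34 = 35.48 ≈ 35.5 mm.

PW ≈ 35.5 mm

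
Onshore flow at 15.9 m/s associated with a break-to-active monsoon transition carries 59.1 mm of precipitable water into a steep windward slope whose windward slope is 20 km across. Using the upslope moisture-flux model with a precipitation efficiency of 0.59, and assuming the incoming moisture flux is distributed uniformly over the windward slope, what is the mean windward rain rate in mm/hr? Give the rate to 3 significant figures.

R ≈ 99.8 mm/hr

Incoming column moisture flux per unit ridge length: F = V × PW = 15.9 × 59.1 = 939.69 mm·m/s.
Spread over the 20 km slope with efficiency ε = 0.59: R = ε·F/W = 0.59 × 939.69 / 20000 m = 2.772e-02 mm/s.
R = 2.772e-02 × 3600 = 99.8 mm/hr.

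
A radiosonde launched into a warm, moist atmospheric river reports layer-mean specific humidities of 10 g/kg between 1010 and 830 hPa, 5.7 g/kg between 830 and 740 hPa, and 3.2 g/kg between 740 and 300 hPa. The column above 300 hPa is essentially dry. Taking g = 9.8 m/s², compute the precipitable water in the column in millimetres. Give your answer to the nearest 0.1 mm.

Precipitable water is the column-integrated vapour mass per unit area: PW = (1/g) Σ q̄ Δp, with q in kg/kg and Δp in Pa (1 kg/m² of water = 1 mm).
Layer 1010–830 hPa: Δp = 180 hPa = 18000 Pa, q̄ = 0.01 kg/kg → 0.01 × 18000 / 9.8 = 18.37 mm
Layer 830–740 hPa: Δp = 90 hPa = 9000 Pa, q̄ = 0.0057 kg/kg → 0.0057 × 9000 / 9.8 = 5.23 mm
Layer 740–300 hPa: Δp = 440 hPa = 44000 Pa, q̄ = 0.0032 kg/kg → 0.0032 × 44000 / 9.8 = 14.37 mm
PW = 18.37 + 5.23 + 14.37 = 37.97 ≈ 38.0 mm.

PW ≈ 38.0 mm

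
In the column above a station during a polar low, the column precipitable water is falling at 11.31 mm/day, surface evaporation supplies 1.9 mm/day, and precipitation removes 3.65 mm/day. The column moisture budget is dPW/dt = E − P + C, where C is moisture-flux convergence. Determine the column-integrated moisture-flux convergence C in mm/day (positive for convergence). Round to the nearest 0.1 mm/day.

C ≈ -9.6 mm/day

dPW/dt = -11.31 mm/day.
C = dPW/dt − E + P = (-11.31) − 1.9 + 3.65 = -9.6 mm/day.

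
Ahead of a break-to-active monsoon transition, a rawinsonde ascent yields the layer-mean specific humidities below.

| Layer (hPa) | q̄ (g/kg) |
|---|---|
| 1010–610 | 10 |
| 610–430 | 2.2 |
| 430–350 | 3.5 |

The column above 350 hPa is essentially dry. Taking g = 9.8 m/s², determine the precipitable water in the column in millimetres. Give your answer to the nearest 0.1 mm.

PW ≈ 47.7 mm

Precipitable water is the column-integrated vapour mass per unit area: PW = (1/g) Σ q̄ Δp, with q in kg/kg and Δp in Pa (1 kg/m² of water = 1 mm).
Layer 1010–610 hPa: Δp = 400 hPa = 40000 Pa, q̄ = 0.01 kg/kg → 0.01 × 40000 / 9.8 = 40.82 mm
Layer 610–430 hPa: Δp = 180 hPa = 18000 Pa, q̄ = 0.0022 kg/kg → 0.0022 × 18000 / 9.8 = 4.04 mm
Layer 430–350 hPa: Δp = 80 hPa = 8000 Pa, q̄ = 0.0035 kg/kg → 0.0035 × 8000 / 9.8 = 2.86 mm
PW = 40.82 + 4.04 + 2.86 = 47.72 ≈ 47.7 mm.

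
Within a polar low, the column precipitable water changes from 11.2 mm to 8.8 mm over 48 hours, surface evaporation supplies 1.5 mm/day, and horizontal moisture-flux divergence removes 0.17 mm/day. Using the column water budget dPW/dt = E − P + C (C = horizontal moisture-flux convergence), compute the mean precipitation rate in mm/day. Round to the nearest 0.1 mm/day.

dPW/dt = (8.8 − 11.2) mm / (48/24 day) = -1.200 mm/day.
P = E + C − dPW/dt = 1.5 + (-0.17) − (-1.200) = 2.5 mm/day.

P ≈ 2.5 mm/day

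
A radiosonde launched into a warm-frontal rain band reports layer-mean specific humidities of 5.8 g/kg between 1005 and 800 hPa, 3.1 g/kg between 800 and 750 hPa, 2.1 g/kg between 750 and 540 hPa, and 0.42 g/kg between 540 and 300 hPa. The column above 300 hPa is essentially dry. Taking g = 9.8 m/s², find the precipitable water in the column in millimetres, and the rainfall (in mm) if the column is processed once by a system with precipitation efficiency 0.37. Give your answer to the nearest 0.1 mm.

Precipitable water is the column-integrated vapour mass per unit area: PW = (1/g) Σ q̄ Δp, with q in kg/kg and Δp in Pa (1 kg/m² of water = 1 mm).
Layer 1005–800 hPa: Δp = 205 hPa = 20500 Pa, q̄ = 0.0058 kg/kg → 0.0058 × 20500 / 9.8 = 12.13 mm
Layer 800–750 hPa: Δp = 50 hPa = 5000 Pa, q̄ = 0.0031 kg/kg → 0.0031 × 5000 / 9.8 = 1.58 mm
Layer 750–540 hPa: Δp = 210 hPa = 21000 Pa, q̄ = 0.0021 kg/kg → 0.0021 × 21000 / 9.8 = 4.50 mm
Layer 540–300 hPa: Δp = 240 hPa = 24000 Pa, q̄ = 0.00042 kg/kg → 0.00042 × 24000 / 9.8 = 1.03 mm
PW = 12.13 + 1.58 + 4.50 + 1.03 = 19.24 ≈ 19.2 mm.
Rainfall = ε × PW = 0.37 × 19.2 = 7.1 mm.

PW ≈ 19.2 mm; rainfall ≈ 7.1 mm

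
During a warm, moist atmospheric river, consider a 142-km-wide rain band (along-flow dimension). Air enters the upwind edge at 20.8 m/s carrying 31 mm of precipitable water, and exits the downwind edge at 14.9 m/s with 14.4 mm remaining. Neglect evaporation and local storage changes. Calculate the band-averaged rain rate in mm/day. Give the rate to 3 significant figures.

R ≈ 262 mm/day

Column moisture flux per unit crosswind length is F = V × PW.
Inflow: F_in = 20.8 × 31 = 644.8 mm·m/s
Outflow: F_out = 14.9 × 14.4 = 214.56 mm·m/s
Steady-state rate R = (F_in − F_out)/L = (644.8 − 214.56) / 142000 m = 3.030e-03 mm/s.
R = 3.030e-03 × 3600 × 24 = 262 mm/day.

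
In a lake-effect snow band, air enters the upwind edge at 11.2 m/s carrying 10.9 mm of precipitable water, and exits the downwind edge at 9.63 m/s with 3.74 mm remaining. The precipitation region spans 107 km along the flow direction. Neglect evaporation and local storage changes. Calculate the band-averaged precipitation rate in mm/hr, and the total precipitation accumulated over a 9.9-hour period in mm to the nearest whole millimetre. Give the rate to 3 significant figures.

Column moisture flux per unit crosswind length is F = V × PW.
Inflow: F_in = 11.2 × 10.9 = 122.08 mm·m/s
Outflow: F_out = 9.63 × 3.74 = 36.0162 mm·m/s
Steady-state rate R = (F_in − F_out)/L = (122.08 − 36.0162) / 107000 m = 8.043e-04 mm/s.
R = 8.043e-04 × 3600 = 2.90 mm/hr.
Over 9.9 h: total = 2.90 × 9.9 = 28.71 ≈ 29 mm.

R ≈ 2.90 mm/hr; total ≈ 29 mm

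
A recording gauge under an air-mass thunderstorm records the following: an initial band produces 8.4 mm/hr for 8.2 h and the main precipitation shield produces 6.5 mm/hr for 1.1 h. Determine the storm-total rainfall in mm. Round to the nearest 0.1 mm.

Total = Σ Rᵢ Δtᵢ = 8.4 × 8.2 + 6.5 × 1.1
      = 68.88 + 7.15 = 76.0 mm.

total ≈ 76.0 mm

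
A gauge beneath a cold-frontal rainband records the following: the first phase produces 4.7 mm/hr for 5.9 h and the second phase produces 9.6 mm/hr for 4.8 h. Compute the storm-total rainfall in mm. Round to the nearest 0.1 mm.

total ≈ 73.8 mm

Total = Σ Rᵢ Δtᵢ = 4.7 × 5.9 + 9.6 × 4.8
      = 27.73 + 46.08 = 73.8 mm.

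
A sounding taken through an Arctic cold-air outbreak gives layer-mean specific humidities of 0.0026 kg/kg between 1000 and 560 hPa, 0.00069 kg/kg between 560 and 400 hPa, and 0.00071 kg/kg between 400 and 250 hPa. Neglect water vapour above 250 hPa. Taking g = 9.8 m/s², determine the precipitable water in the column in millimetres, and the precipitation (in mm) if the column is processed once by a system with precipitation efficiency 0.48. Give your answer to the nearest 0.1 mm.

Precipitable water is the column-integrated vapour mass per unit area: PW = (1/g) Σ q̄ Δp, with q in kg/kg and Δp in Pa (1 kg/m² of water = 1 mm).
Layer 1000–560 hPa: Δp = 440 hPa = 44000 Pa, q̄ = 0.0026 kg/kg → 0.0026 × 44000 / 9.8 = 11.67 mm
Layer 560–400 hPa: Δp = 160 hPa = 16000 Pa, q̄ = 0.00069 kg/kg → 0.00069 × 16000 / 9.8 = 1.13 mm
Layer 400–250 hPa: Δp = 150 hPa = 15000 Pa, q̄ = 0.00071 kg/kg → 0.00071 × 15000 / 9.8 = 1.09 mm
PW = 11.67 + 1.13 + 1.09 = 13.89 ≈ 13.9 mm.
Precipitation = ε × PW = 0.48 × 13.9 = 6.7 mm.

PW ≈ 13.9 mm; precipitation ≈ 6.7 mm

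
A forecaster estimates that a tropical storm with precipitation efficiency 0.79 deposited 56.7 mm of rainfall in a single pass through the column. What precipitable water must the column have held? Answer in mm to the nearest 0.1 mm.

PW ≈ 71.8 mm

PW = rainfall / ε = 56.7 / 0.79 = 71.8 mm.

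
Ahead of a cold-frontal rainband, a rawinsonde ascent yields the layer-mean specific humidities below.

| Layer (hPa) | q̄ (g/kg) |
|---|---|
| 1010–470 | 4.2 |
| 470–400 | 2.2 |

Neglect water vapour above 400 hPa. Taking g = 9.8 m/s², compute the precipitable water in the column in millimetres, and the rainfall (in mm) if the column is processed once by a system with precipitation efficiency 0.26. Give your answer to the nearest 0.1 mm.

PW ≈ 24.7 mm; rainfall ≈ 6.4 mm

Precipitable water is the column-integrated vapour mass per unit area: PW = (1/g) Σ q̄ Δp, with q in kg/kg and Δp in Pa (1 kg/m² of water = 1 mm).
Layer 1010–470 hPa: Δp = 540 hPa = 54000 Pa, q̄ = 0.0042 kg/kg → 0.0042 × 54000 / 9.8 = 23.14 mm
Layer 470–400 hPa: Δp = 70 hPa = 7000 Pa, q̄ = 0.0022 kg/kg → 0.0022 × 7000 / 9.8 = 1.57 mm
PW = 23.14 + 1.57 = 24.71 ≈ 24.7 mm.
Rainfall = ε × PW = 0.26 × 24.7 = 6.4 mm.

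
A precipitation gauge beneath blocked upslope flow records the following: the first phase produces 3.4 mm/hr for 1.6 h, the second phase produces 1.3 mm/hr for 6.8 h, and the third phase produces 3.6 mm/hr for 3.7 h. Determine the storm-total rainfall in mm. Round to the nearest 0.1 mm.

Total = Σ Rᵢ Δtᵢ = 3.4 × 1.6 + 1.3 × 6.8 + 3.6 × 3.7
      = 5.44 + 8.84 + 13.32 = 27.6 mm.

total ≈ 27.6 mm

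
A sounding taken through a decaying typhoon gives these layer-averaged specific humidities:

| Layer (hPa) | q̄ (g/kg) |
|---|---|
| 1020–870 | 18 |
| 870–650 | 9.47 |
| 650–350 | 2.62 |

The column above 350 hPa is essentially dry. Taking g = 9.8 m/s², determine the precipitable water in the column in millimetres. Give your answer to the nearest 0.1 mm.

PW ≈ 56.8 mm

Precipitable water is the column-integrated vapour mass per unit area: PW = (1/g) Σ q̄ Δp, with q in kg/kg and Δp in Pa (1 kg/m² of water = 1 mm).
Layer 1020–870 hPa: Δp = 150 hPa = 15000 Pa, q̄ = 0.018 kg/kg → 0.018 × 15000 / 9.8 = 27.55 mm
Layer 870–650 hPa: Δp = 220 hPa = 22000 Pa, q̄ = 0.00947 kg/kg → 0.00947 × 22000 / 9.8 = 21.26 mm
Layer 650–350 hPa: Δp = 300 hPa = 30000 Pa, q̄ = 0.00262 kg/kg → 0.00262 × 30000 / 9.8 = 8.02 mm
PW = 27.55 + 21.26 + 8.02 = 56.83 ≈ 56.8 mm.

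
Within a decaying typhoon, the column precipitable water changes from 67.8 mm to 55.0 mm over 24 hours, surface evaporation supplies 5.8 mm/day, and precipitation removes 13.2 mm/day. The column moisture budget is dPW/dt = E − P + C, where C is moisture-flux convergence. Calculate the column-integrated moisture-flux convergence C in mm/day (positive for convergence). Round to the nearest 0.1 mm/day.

C ≈ -5.4 mm/day

dPW/dt = (55.0 − 67.8) mm / (24/24 day) = -12.800 mm/day.
C = dPW/dt − E + P = (-12.800) − 5.8 + 13.2 = -5.4 mm/day.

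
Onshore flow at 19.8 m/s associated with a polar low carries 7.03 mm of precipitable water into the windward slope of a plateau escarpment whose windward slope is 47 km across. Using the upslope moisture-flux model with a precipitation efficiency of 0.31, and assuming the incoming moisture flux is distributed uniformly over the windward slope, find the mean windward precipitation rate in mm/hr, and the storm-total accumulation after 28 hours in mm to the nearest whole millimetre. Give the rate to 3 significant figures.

R ≈ 3.31 mm/hr; total ≈ 93 mm

Incoming column moisture flux per unit ridge length: F = V × PW = 19.8 × 7.03 = 139.194 mm·m/s.
Spread over the 47 km slope with efficiency ε = 0.31: R = ε·F/W = 0.31 × 139.194 / 47000 m = 9.181e-04 mm/s.
R = 9.181e-04 × 3600 = 3.31 mm/hr.
Over 28 h: total = 3.31 × 28 = 92.68 ≈ 93 mm.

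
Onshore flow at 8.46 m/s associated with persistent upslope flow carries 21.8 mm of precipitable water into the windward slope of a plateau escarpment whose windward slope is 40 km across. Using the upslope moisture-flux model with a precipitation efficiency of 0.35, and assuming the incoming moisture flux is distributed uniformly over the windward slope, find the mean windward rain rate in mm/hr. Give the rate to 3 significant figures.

Incoming column moisture flux per unit ridge length: F = V × PW = 8.46 × 21.8 = 184.428 mm·m/s.
Spread over the 40 km slope with efficiency ε = 0.35: R = ε·F/W = 0.35 × 184.428 / 40000 m = 1.614e-03 mm/s.
R = 1.614e-03 × 3600 = 5.81 mm/hr.

R ≈ 5.81 mm/hr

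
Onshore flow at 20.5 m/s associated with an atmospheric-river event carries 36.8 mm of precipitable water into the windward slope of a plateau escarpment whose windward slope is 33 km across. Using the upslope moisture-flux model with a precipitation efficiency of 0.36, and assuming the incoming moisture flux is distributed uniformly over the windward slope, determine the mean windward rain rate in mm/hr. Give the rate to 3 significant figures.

Incoming column moisture flux per unit ridge length: F = V × PW = 20.5 × 36.8 = 754.4 mm·m/s.
Spread over the 33 km slope with efficiency ε = 0.36: R = ε·F/W = 0.36 × 754.4 / 33000 m = 8.230e-03 mm/s.
R = 8.230e-03 × 3600 = 29.6 mm/hr.

R ≈ 29.6 mm/hr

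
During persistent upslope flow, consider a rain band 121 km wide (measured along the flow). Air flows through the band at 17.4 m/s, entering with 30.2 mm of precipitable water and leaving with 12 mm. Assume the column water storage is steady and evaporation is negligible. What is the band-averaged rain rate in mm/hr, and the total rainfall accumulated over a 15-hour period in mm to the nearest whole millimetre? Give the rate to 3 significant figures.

R ≈ 9.42 mm/hr; total ≈ 141 mm

Column moisture flux per unit crosswind length is F = V × PW.
Inflow: F_in = 17.4 × 30.2 = 525.48 mm·m/s
Outflow: F_out = 17.4 × 12 = 208.8 mm·m/s
Steady-state rate R = (F_in − F_out)/L = (525.48 − 208.8) / 121000 m = 2.617e-03 mm/s.
R = 2.617e-03 × 3600 = 9.42 mm/hr.
Over 15 h: total = 9.42 × 15 = 141.3 ≈ 141 mm.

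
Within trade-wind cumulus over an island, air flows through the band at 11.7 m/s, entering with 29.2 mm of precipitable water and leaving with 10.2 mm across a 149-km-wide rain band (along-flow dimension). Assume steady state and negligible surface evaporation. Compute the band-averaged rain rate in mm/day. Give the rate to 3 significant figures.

R ≈ 129 mm/day

Column moisture flux per unit crosswind length is F = V × PW.
Inflow: F_in = 11.7 × 29.2 = 341.64 mm·m/s
Outflow: F_out = 11.7 × 10.2 = 119.34 mm·m/s
Steady-state rate R = (F_in − F_out)/L = (341.64 − 119.34) / 149000 m = 1.492e-03 mm/s.
R = 1.492e-03 × 3600 × 24 = 129 mm/day.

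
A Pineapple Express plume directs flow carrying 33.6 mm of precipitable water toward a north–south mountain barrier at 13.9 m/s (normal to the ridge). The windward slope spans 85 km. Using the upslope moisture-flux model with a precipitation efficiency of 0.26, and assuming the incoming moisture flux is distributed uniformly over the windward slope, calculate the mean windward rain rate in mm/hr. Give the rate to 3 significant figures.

R ≈ 5.14 mm/hr

Incoming column moisture flux per unit ridge length: F = V × PW = 13.9 × 33.6 = 467.04 mm·m/s.
Spread over the 85 km slope with efficiency ε = 0.26: R = ε·F/W = 0.26 × 467.04 / 85000 m = 1.429e-03 mm/s.
R = 1.429e-03 × 3600 = 5.14 mm/hr.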